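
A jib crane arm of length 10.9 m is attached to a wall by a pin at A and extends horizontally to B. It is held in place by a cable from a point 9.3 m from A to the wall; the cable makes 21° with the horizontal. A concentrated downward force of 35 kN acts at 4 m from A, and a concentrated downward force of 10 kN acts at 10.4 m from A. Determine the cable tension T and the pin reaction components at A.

ΣM about A: T·sin21°·9.3 − 35·4 − 10·10.4 = 0 → T = 244/(9.3·0.358368) = 73.2112 ≈ 73.21 kN.
ΣF_x = 0: A_x − T·cos21° = 0 → A_x = 73.2112 × 0.93358 = 68.35 kN.
ΣF_y = 0: A_y + T·sin21° − 35 − 10 = 0 → A_y = 45 − 73.2112 × 0.358368 = 18.76 kN.

T = 73.21 kN, A_x = 68.35 kN, A_y = 18.76 kN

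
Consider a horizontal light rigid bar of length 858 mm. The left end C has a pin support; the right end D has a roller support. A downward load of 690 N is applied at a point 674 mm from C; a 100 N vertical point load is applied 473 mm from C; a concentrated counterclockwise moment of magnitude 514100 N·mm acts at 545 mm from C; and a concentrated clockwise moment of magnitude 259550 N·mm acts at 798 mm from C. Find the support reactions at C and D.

C_x = 0, C_y = 489.5 N, D_y = 300.5 N

Moments about C: D_y·858 − 690·674 − 100·473 + 514100 − 259550 = 0 → D_y = 257810/858 = 300.478 ≈ 300.5 N.
ΣF_y = 0: C_y + 300.478 − 690 − 100 = 0 → C_y = 489.5 N.
ΣF_x = 0: no horizontal applied forces, so C_x = 0.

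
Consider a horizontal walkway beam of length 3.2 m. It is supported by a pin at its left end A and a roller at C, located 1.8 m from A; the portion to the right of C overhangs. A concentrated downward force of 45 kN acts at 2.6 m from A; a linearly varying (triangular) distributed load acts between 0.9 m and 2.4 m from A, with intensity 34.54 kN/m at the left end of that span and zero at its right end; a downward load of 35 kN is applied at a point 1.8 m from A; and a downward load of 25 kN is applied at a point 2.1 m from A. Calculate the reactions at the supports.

A_x = 0, A_y = -18.41 kN, C_y = 149.3 kN

Resultant of the triangular load: ½ × 34.54 × 1.5 = 25.905 kN, acting at 1.4 m from A (one-third of the span from the peak).
ΣM about A: C_y·1.8 − 45·2.6 − (½·34.54·1.5)·1.4 − 35·1.8 − 25·2.1 = 0 → C_y = 268.767/1.8 = 149.315 ≈ 149.3 kN.
ΣF_y = 0: A_y + 149.315 − 45 − ½·34.54·1.5 − 35 − 25 = 0 → A_y = -18.41 kN.
ΣF_x = 0: no horizontal applied forces, so A_x = 0.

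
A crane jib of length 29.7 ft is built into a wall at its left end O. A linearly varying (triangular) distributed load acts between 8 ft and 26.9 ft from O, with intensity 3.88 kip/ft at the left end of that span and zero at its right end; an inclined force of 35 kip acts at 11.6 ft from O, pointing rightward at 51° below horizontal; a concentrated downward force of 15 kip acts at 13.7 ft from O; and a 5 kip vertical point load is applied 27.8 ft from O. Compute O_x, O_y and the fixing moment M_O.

O_x = -22.03 kip, O_y = 83.87 kip, M_O = 1184 kip·ft

Resultant of the triangular load: ½ × 3.88 × 18.9 = 36.666 kip, acting at 14.3 ft from O (one-third of the span from the peak).
ΣF_x = 0: O_x + 35·cos51° = 0 → O_x = -22.03 kip.
ΣF_y = 0: O_y − ½·3.88·18.9 − 35·sin51° − 15 − 5 = 0 → O_y = 83.87 kip.
ΣM about O: M_O − (½·3.88·18.9)·14.3 − 35·sin51°·11.6 − 15·13.7 − 5·27.8 = 0 → M_O = 1184 kip·ft.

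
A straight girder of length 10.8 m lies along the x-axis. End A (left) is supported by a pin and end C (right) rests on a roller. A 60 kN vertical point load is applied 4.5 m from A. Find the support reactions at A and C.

A_x = 0, A_y = 35.00 kN, C_y = 25.00 kN

Moments about A: C_y·10.8 − 60·4.5 = 0 → C_y = 270/10.8 = 25.00 kN.
ΣF_y = 0: A_y + 25 − 60 = 0 → A_y = 35.00 kN.
ΣF_x = 0: no horizontal applied forces, so A_x = 0.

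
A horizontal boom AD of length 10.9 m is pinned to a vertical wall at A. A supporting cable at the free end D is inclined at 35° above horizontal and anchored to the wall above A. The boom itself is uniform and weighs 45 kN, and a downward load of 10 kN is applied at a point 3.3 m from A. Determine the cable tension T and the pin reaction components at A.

ΣM about A: T·sin35°·10.9 − 45·5.45 − 10·3.3 = 0 → T = 278.25/(10.9·0.573576) = 44.5059 ≈ 44.51 kN.
ΣF_x = 0: A_x − T·cos35° = 0 → A_x = 44.5059 × 0.819152 = 36.46 kN.
ΣF_y = 0: A_y + T·sin35° − 45 − 10 = 0 → A_y = 55 − 44.5059 × 0.573576 = 29.47 kN.

T = 44.51 kN, A_x = 36.46 kN, A_y = 29.47 kN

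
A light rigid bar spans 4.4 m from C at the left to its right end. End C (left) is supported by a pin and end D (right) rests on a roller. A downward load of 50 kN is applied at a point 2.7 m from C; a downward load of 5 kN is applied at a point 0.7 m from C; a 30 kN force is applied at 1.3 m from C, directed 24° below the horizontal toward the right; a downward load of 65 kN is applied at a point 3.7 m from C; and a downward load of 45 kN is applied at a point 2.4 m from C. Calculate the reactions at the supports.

C_x = -27.41 kN, C_y = 62.92 kN, D_y = 114.3 kN

ΣM about C: D_y·4.4 − 50·2.7 − 5·0.7 − 30·sin24°·1.3 − 65·3.7 − 45·2.4 = 0 → D_y = 502.863/4.4 = 114.287 ≈ 114.3 kN.
ΣF_y = 0: C_y + 114.287 − 50 − 5 − 30·sin24° − 65 − 45 = 0 → C_y = 62.92 kN.
ΣF_x = 0: C_x + 30·cos24° = 0 → C_x = -27.41 kN.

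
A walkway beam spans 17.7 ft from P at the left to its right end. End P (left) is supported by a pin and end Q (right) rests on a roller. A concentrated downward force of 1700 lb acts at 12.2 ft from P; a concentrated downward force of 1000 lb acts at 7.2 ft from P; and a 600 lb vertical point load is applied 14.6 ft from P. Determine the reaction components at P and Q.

Moments about P: Q_y·17.7 − 1700·12.2 − 1000·7.2 − 600·14.6 = 0 → Q_y = 36700/17.7 = 2073.45 ≈ 2073 lb.
ΣF_y = 0: P_y + 2073.45 − 1700 − 1000 − 600 = 0 → P_y = 1227 lb.
ΣF_x = 0: no horizontal applied forces, so P_x = 0.

P_x = 0, P_y = 1227 lb, Q_y = 2073 lb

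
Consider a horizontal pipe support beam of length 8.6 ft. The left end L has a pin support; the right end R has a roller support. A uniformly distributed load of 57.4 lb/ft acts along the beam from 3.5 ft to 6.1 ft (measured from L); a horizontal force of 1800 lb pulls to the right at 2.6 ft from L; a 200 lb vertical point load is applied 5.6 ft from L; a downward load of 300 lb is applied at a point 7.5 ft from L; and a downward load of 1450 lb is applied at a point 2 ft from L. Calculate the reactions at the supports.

L_x = -1800 lb, L_y = 1287 lb, R_y = 812.4 lb

Resultant of the distributed load: 57.4 × 2.6 = 149.24 lb at 4.8 ft from L.
Moments about L: R_y·8.6 − (57.4·2.6)·4.8 − 200·5.6 − 300·7.5 − 1450·2 = 0 → R_y = 6986.352/8.6 = 812.367 ≈ 812.4 lb.
ΣF_y = 0: L_y + 812.367 − 57.4·2.6 − 200 − 300 − 1450 = 0 → L_y = 1287 lb.
ΣF_x = 0: L_x + 1800 = 0 → L_x = -1800 lb.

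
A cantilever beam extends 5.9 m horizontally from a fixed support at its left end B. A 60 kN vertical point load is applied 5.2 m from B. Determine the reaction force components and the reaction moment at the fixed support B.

ΣF_x = 0: B_x = 0.
ΣF_y = 0: B_y − 60 = 0 → B_y = 60.00 kN.
ΣM about B: M_B − 60·5.2 = 0 → M_B = 312.0 kN·m.

B_x = 0, B_y = 60.00 kN, M_B = 312.0 kN·m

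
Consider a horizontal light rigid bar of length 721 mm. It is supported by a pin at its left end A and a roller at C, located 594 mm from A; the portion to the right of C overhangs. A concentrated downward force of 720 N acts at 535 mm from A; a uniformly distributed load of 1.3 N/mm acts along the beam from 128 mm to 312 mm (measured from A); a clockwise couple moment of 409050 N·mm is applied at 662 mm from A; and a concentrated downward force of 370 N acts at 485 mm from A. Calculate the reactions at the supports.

Resultant of the distributed load: 1.3 × 184 = 239.2 N at 220 mm from A.
Taking moments about A: C_y·594 − 720·535 − (1.3·184)·220 − 409050 − 370·485 = 0 → C_y = 1026324/594 = 1727.82 ≈ 1728 N.
ΣF_y = 0: A_y + 1727.82 − 720 − 1.3·184 − 370 = 0 → A_y = -398.6 N.
ΣF_x = 0: no horizontal applied forces, so A_x = 0.

A_x = 0, A_y = -398.6 N, C_y = 1728 N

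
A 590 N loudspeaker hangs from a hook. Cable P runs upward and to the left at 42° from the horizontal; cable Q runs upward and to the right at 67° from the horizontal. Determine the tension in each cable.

T_P = 243.8 N, T_Q = 463.7 N

ΣF_x = 0: −T_P·cos42° + T_Q·cos67° = 0 → T_Q = 1.90193·T_P.
ΣF_y = 0: T_P·sin42° + T_Q·sin67° = 590.
Substitute: T_P·(0.669131 + 1.90193·0.920505) = 590 → T_P = 243.815 ≈ 243.8 N.
Then T_Q = 1.90193 × 243.815 = 463.7 N.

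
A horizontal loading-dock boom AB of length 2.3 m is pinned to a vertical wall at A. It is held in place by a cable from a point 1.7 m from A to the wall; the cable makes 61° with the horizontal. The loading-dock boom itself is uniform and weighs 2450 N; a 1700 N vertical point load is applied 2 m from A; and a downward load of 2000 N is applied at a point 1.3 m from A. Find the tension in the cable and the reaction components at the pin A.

ΣM about A: T·sin61°·1.7 − 2450·1.15 − 1700·2 − 2000·1.3 = 0 → T = 8817.5/(1.7·0.87462) = 5930.31 ≈ 5930 N.
ΣF_x = 0: A_x − T·cos61° = 0 → A_x = 5930.31 × 0.48481 = 2875 N.
ΣF_y = 0: A_y + T·sin61° − 2450 − 1700 − 2000 = 0 → A_y = 6150 − 5930.31 × 0.87462 = 963.2 N.

T = 5930 N, A_x = 2875 N, A_y = 963.2 N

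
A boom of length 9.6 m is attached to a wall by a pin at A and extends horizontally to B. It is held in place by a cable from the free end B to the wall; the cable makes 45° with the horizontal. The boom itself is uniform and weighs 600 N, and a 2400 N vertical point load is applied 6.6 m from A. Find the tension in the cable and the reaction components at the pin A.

ΣM about A: T·sin45°·9.6 − 600·4.8 − 2400·6.6 = 0 → T = 18720/(9.6·0.707107) = 2757.72 ≈ 2758 N.
ΣF_x = 0: A_x − T·cos45° = 0 → A_x = 2757.72 × 0.707107 = 1950 N.
ΣF_y = 0: A_y + T·sin45° − 600 − 2400 = 0 → A_y = 3000 − 2757.72 × 0.707107 = 1050 N.

T = 2758 N, A_x = 1950 N, A_y = 1050 N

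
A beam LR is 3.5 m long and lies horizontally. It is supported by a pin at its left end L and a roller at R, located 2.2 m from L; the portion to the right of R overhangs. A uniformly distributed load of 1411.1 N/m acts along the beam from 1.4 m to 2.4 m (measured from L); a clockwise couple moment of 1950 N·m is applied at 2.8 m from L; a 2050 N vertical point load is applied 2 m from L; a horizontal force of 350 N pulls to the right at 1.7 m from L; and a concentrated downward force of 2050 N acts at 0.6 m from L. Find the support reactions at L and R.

Resultant of the distributed load: 1411.1 × 1 = 1411.1 N at 1.9 m from L.
ΣM about L: R_y·2.2 − (1411.1·1)·1.9 − 1950 − 2050·2 − 2050·0.6 = 0 → R_y = 9961.09/2.2 = 4527.77 ≈ 4528 N.
ΣF_y = 0: L_y + 4527.77 − 1411.1·1 − 2050 − 2050 = 0 → L_y = 983.3 N.
ΣF_x = 0: L_x + 350 = 0 → L_x = -350.0 N.

L_x = -350.0 N, L_y = 983.3 N, R_y = 4528 N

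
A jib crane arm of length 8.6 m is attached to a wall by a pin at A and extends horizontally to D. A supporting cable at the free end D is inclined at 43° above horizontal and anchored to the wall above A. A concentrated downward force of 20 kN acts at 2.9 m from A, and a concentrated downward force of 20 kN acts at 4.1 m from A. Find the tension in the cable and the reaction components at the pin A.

T = 23.87 kN, A_x = 17.46 kN, A_y = 23.72 kN

ΣM about A: T·sin43°·8.6 − 20·2.9 − 20·4.1 = 0 → T = 140/(8.6·0.681998) = 23.8697 ≈ 23.87 kN.
ΣF_x = 0: A_x − T·cos43° = 0 → A_x = 23.8697 × 0.731354 = 17.46 kN.
ΣF_y = 0: A_y + T·sin43° − 20 − 20 = 0 → A_y = 40 − 23.8697 × 0.681998 = 23.72 kN.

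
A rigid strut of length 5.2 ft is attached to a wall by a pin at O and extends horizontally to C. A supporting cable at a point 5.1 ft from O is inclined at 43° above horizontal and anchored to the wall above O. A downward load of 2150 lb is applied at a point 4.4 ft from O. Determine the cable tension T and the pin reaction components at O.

ΣM about O: T·sin43°·5.1 − 2150·4.4 = 0 → T = 9460/(5.1·0.681998) = 2719.81 ≈ 2720 lb.
ΣF_x = 0: O_x − T·cos43° = 0 → O_x = 2719.81 × 0.731354 = 1989 lb.
ΣF_y = 0: O_y + T·sin43° − 2150 = 0 → O_y = 2150 − 2719.81 × 0.681998 = 295.1 lb.

T = 2720 lb, O_x = 1989 lb, O_y = 295.1 lb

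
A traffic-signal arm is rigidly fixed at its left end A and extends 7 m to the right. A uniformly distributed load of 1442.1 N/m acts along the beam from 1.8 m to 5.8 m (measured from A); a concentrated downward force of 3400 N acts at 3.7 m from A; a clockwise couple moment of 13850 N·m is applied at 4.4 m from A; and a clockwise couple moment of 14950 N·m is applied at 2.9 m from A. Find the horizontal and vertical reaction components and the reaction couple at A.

A_x = 0, A_y = 9168 N, M_A = 63300 N·m

Resultant of the distributed load: 1442.1 × 4 = 5768.4 N at 3.8 m from A.
ΣF_x = 0: A_x = 0.
ΣF_y = 0: A_y − 1442.1·4 − 3400 = 0 → A_y = 9168 N.
ΣM about A: M_A − (1442.1·4)·3.8 − 3400·3.7 − 13850 − 14950 = 0 → M_A = 63300 N·m.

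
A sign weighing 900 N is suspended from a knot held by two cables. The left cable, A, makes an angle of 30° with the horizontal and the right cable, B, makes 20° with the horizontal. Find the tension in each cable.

T_A = 1104 N, T_B = 1017 N

ΣF_x = 0: −T_A·cos30° + T_B·cos20° = 0 → T_B = 0.921605·T_A.
ΣF_y = 0: T_A·sin30° + T_B·sin20° = 900.
Substitute: T_A·(0.5 + 0.921605·0.34202) = 900 → T_A = 1104.01 ≈ 1104 N.
Then T_B = 0.921605 × 1104.01 = 1017 N.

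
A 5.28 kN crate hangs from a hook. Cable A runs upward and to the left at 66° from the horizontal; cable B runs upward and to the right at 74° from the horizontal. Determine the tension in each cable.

ΣF_x = 0: −T_A·cos66° + T_B·cos74° = 0 → T_B = 1.47562·T_A.
ΣF_y = 0: T_A·sin66° + T_B·sin74° = 5.28.
Substitute: T_A·(0.913545 + 1.47562·0.961262) = 5.28 → T_A = 2.26415 ≈ 2.264 kN.
Then T_B = 1.47562 × 2.26415 = 3.341 kN.

T_A = 2.264 kN, T_B = 3.341 kN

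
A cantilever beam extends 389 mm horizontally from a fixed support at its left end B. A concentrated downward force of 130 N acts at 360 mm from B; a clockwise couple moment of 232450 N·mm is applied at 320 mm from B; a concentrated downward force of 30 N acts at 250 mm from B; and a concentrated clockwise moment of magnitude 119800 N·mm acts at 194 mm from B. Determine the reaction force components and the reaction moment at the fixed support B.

B_x = 0, B_y = 160.0 N, M_B = 406600 N·mm

ΣF_x = 0: B_x = 0.
ΣF_y = 0: B_y − 130 − 30 = 0 → B_y = 160.0 N.
ΣM about B: M_B − 130·360 − 232450 − 30·250 − 119800 = 0 → M_B = 406600 N·mm.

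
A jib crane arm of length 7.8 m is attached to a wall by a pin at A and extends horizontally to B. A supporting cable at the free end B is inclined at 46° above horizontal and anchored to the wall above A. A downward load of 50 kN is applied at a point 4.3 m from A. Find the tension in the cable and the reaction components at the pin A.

ΣM about A: T·sin46°·7.8 − 50·4.3 = 0 → T = 215/(7.8·0.71934) = 38.3186 ≈ 38.32 kN.
ΣF_x = 0: A_x − T·cos46° = 0 → A_x = 38.3186 × 0.694658 = 26.62 kN.
ΣF_y = 0: A_y + T·sin46° − 50 = 0 → A_y = 50 − 38.3186 × 0.71934 = 22.44 kN.

T = 38.32 kN, A_x = 26.62 kN, A_y = 22.44 kN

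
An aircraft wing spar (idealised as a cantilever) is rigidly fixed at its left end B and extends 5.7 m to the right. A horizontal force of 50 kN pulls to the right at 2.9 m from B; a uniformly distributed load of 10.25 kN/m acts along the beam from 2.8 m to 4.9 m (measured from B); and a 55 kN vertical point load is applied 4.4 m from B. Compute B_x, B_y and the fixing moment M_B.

B_x = -50.00 kN, B_y = 76.53 kN, M_B = 324.9 kN·m

Resultant of the distributed load: 10.25 × 2.1 = 21.525 kN at 3.85 m from B.
ΣF_x = 0: B_x + 50 = 0 → B_x = -50.00 kN.
ΣF_y = 0: B_y − 10.25·2.1 − 55 = 0 → B_y = 76.53 kN.
ΣM about B: M_B − (10.25·2.1)·3.85 − 55·4.4 = 0 → M_B = 324.9 kN·m.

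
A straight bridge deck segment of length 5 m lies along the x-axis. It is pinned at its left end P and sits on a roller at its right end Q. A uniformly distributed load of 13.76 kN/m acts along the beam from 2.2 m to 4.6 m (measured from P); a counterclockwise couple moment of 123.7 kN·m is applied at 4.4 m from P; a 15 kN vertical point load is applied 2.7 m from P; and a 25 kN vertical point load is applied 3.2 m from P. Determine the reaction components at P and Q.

Resultant of the distributed load: 13.76 × 2.4 = 33.024 kN at 3.4 m from P.
Taking moments about P: Q_y·5 − (13.76·2.4)·3.4 + 123.7 − 15·2.7 − 25·3.2 = 0 → Q_y = 109.0816/5 = 21.8163 ≈ 21.82 kN.
ΣF_y = 0: P_y + 21.8163 − 13.76·2.4 − 15 − 25 = 0 → P_y = 51.21 kN.
ΣF_x = 0: no horizontal applied forces, so P_x = 0.

P_x = 0, P_y = 51.21 kN, Q_y = 21.82 kN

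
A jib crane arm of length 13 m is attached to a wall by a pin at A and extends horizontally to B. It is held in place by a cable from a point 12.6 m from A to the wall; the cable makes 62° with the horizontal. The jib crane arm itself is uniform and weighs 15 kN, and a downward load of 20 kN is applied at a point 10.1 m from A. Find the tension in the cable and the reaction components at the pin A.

T = 26.92 kN, A_x = 12.64 kN, A_y = 11.23 kN

ΣM about A: T·sin62°·12.6 − 15·6.5 − 20·10.1 = 0 → T = 299.5/(12.6·0.882948) = 26.921 ≈ 26.92 kN.
ΣF_x = 0: A_x − T·cos62° = 0 → A_x = 26.921 × 0.469472 = 12.64 kN.
ΣF_y = 0: A_y + T·sin62° − 15 − 20 = 0 → A_y = 35 − 26.921 × 0.882948 = 11.23 kN.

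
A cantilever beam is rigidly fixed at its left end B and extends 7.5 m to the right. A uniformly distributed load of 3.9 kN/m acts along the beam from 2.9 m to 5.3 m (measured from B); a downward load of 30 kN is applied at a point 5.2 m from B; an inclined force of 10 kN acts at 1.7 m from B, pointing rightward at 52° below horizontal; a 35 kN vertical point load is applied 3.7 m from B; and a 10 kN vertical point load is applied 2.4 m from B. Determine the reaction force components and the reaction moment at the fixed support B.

B_x = -6.157 kN, B_y = 92.24 kN, M_B = 361.3 kN·m

Resultant of the distributed load: 3.9 × 2.4 = 9.36 kN at 4.1 m from B.
ΣF_x = 0: B_x + 10·cos52° = 0 → B_x = -6.157 kN.
ΣF_y = 0: B_y − 3.9·2.4 − 30 − 10·sin52° − 35 − 10 = 0 → B_y = 92.24 kN.
ΣM about B: M_B − (3.9·2.4)·4.1 − 30·5.2 − 10·sin52°·1.7 − 35·3.7 − 10·2.4 = 0 → M_B = 361.3 kN·m.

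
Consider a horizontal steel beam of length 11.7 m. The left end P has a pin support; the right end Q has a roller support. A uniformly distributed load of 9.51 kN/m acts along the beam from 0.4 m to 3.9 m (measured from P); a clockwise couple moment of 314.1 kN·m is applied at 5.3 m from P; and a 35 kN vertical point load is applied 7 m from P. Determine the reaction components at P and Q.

Resultant of the distributed load: 9.51 × 3.5 = 33.285 kN at 2.15 m from P.
Taking moments about P: Q_y·11.7 − (9.51·3.5)·2.15 − 314.1 − 35·7 = 0 → Q_y = 630.66275/11.7 = 53.9028 ≈ 53.90 kN.
ΣF_y = 0: P_y + 53.9028 − 9.51·3.5 − 35 = 0 → P_y = 14.38 kN.
ΣF_x = 0: no horizontal applied forces, so P_x = 0.

P_x = 0, P_y = 14.38 kN, Q_y = 53.90 kN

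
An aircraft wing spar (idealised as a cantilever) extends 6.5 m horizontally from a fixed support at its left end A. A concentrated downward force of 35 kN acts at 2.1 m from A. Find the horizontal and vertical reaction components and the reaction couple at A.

A_x = 0, A_y = 35.00 kN, M_A = 73.50 kN·m

ΣF_x = 0: A_x = 0.
ΣF_y = 0: A_y − 35 = 0 → A_y = 35.00 kN.
ΣM about A: M_A − 35·2.1 = 0 → M_A = 73.50 kN·m.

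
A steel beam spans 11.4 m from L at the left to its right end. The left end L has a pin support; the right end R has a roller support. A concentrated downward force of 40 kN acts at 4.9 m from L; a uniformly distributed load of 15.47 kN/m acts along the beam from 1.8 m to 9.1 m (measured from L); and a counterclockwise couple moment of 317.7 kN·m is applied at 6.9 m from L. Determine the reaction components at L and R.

Resultant of the distributed load: 15.47 × 7.3 = 112.931 kN at 5.45 m from L.
Moments about L: R_y·11.4 − 40·4.9 − (15.47·7.3)·5.45 + 317.7 = 0 → R_y = 493.77395/11.4 = 43.3135 ≈ 43.31 kN.
ΣF_y = 0: L_y + 43.3135 − 40 − 15.47·7.3 = 0 → L_y = 109.6 kN.
ΣF_x = 0: no horizontal applied forces, so L_x = 0.

L_x = 0, L_y = 109.6 kN, R_y = 43.31 kN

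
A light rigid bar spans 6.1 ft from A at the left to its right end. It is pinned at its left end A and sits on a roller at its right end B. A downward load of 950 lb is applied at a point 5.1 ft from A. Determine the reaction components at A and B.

A_x = 0, A_y = 155.7 lb, B_y = 794.3 lb

Taking moments about A: B_y·6.1 − 950·5.1 = 0 → B_y = 4845/6.1 = 794.262 ≈ 794.3 lb.
ΣF_y = 0: A_y + 794.262 − 950 = 0 → A_y = 155.7 lb.
ΣF_x = 0: no horizontal applied forces, so A_x = 0.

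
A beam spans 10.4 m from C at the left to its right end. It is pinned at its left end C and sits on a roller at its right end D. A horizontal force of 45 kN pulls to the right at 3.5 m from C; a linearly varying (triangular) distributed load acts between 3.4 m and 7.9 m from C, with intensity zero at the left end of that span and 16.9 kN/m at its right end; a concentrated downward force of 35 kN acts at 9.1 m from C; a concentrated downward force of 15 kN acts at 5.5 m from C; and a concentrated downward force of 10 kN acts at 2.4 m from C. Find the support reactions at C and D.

C_x = -45.00 kN, C_y = 33.76 kN, D_y = 64.27 kN

Resultant of the triangular load: ½ × 16.9 × 4.5 = 38.025 kN, acting at 6.4 m from C (one-third of the span from the peak).
ΣM about C: D_y·10.4 − (½·16.9·4.5)·6.4 − 35·9.1 − 15·5.5 − 10·2.4 = 0 → D_y = 668.36/10.4 = 64.2654 ≈ 64.27 kN.
ΣF_y = 0: C_y + 64.2654 − ½·16.9·4.5 − 35 − 15 − 10 = 0 → C_y = 33.76 kN.
ΣF_x = 0: C_x + 45 = 0 → C_x = -45.00 kN.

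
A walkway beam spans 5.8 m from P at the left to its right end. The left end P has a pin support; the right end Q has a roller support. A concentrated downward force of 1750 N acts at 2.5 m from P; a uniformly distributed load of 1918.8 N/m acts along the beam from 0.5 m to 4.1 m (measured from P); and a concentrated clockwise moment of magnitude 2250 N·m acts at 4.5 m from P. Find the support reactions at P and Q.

P_x = 0, P_y = 4776 N, Q_y = 3881 N

Resultant of the distributed load: 1918.8 × 3.6 = 6907.68 N at 2.3 m from P.
ΣM about P: Q_y·5.8 − 1750·2.5 − (1918.8·3.6)·2.3 − 2250 = 0 → Q_y = 22512.664/5.8 = 3881.49 ≈ 3881 N.
ΣF_y = 0: P_y + 3881.49 − 1750 − 1918.8·3.6 = 0 → P_y = 4776 N.
ΣF_x = 0: no horizontal applied forces, so P_x = 0.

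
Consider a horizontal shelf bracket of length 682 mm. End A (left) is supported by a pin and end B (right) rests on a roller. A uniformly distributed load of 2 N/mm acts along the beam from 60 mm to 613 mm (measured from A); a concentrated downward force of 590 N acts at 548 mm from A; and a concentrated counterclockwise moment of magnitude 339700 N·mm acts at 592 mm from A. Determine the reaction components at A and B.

A_x = 0, A_y = 1174 N, B_y = 521.7 N

Resultant of the distributed load: 2 × 553 = 1106 N at 336.5 mm from A.
Moments about A: B_y·682 − (2·553)·336.5 − 590·548 + 339700 = 0 → B_y = 355789/682 = 521.685 ≈ 521.7 N.
ΣF_y = 0: A_y + 521.685 − 2·553 − 590 = 0 → A_y = 1174 N.
ΣF_x = 0: no horizontal applied forces, so A_x = 0.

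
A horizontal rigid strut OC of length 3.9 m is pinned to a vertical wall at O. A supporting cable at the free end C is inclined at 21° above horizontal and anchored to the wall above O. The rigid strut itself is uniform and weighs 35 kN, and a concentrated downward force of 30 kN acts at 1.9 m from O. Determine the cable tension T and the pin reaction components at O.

ΣM about O: T·sin21°·3.9 − 35·1.95 − 30·1.9 = 0 → T = 125.25/(3.9·0.358368) = 89.6157 ≈ 89.62 kN.
ΣF_x = 0: O_x − T·cos21° = 0 → O_x = 89.6157 × 0.93358 = 83.66 kN.
ΣF_y = 0: O_y + T·sin21° − 35 − 30 = 0 → O_y = 65 − 89.6157 × 0.358368 = 32.88 kN.

T = 89.62 kN, O_x = 83.66 kN, O_y = 32.88 kN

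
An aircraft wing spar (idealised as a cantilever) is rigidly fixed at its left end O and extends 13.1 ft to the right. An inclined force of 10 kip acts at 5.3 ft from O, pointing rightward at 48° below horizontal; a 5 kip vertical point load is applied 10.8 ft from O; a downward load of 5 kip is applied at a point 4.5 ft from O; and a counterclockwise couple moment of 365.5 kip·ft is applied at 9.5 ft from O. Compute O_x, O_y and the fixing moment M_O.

ΣF_x = 0: O_x + 10·cos48° = 0 → O_x = -6.691 kip.
ΣF_y = 0: O_y − 10·sin48° − 5 − 5 = 0 → O_y = 17.43 kip.
ΣM about O: M_O − 10·sin48°·5.3 − 5·10.8 − 5·4.5 + 365.5 = 0 → M_O = -249.6 kip·ft.

O_x = -6.691 kip, O_y = 17.43 kip, M_O = -249.6 kip·ft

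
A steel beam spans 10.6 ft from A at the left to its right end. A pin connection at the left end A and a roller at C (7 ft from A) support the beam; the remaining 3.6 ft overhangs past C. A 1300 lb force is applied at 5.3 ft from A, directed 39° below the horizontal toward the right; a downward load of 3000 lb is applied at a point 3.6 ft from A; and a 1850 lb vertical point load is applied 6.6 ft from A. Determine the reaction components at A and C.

ΣM about A: C_y·7 − 1300·sin39°·5.3 − 3000·3.6 − 1850·6.6 = 0 → C_y = 27346/7 = 3906.57 ≈ 3907 lb.
ΣF_y = 0: A_y + 3906.57 − 1300·sin39° − 3000 − 1850 = 0 → A_y = 1762 lb.
ΣF_x = 0: A_x + 1300·cos39° = 0 → A_x = -1010 lb.

A_x = -1010 lb, A_y = 1762 lb, C_y = 3907 lb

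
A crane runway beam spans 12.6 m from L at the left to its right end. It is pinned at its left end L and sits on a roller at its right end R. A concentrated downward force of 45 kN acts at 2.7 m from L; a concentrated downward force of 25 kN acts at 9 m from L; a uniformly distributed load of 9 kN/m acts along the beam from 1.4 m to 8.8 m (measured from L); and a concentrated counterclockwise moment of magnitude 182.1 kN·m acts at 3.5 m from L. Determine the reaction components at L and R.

L_x = 0, L_y = 96.60 kN, R_y = 40.00 kN

Resultant of the distributed load: 9 × 7.4 = 66.6 kN at 5.1 m from L.
ΣM about L: R_y·12.6 − 45·2.7 − 25·9 − (9·7.4)·5.1 + 182.1 = 0 → R_y = 504.06/12.6 = 40.0048 ≈ 40.00 kN.
ΣF_y = 0: L_y + 40.0048 − 45 − 25 − 9·7.4 = 0 → L_y = 96.60 kN.
ΣF_x = 0: no horizontal applied forces, so L_x = 0.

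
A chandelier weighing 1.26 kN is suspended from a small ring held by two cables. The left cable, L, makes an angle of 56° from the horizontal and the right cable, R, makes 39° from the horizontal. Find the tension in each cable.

ΣF_x = 0: −T_L·cos56° + T_R·cos39° = 0 → T_R = 0.719547·T_L.
ΣF_y = 0: T_L·sin56° + T_R·sin39° = 1.26.
Substitute: T_L·(0.829038 + 0.719547·0.62932) = 1.26 → T_L = 0.982944 ≈ 0.9829 kN.
Then T_R = 0.719547 × 0.982944 = 0.7073 kN.

T_L = 0.9829 kN, T_R = 0.7073 kN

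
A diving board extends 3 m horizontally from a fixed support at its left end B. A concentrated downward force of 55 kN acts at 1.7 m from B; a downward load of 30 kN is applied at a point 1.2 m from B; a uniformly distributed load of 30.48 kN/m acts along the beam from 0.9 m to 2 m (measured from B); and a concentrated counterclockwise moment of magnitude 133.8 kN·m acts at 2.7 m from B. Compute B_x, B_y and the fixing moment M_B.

Resultant of the distributed load: 30.48 × 1.1 = 33.528 kN at 1.45 m from B.
ΣF_x = 0: B_x = 0.
ΣF_y = 0: B_y − 55 − 30 − 30.48·1.1 = 0 → B_y = 118.5 kN.
ΣM about B: M_B − 55·1.7 − 30·1.2 − (30.48·1.1)·1.45 + 133.8 = 0 → M_B = 44.32 kN·m.

B_x = 0, B_y = 118.5 kN, M_B = 44.32 kN·m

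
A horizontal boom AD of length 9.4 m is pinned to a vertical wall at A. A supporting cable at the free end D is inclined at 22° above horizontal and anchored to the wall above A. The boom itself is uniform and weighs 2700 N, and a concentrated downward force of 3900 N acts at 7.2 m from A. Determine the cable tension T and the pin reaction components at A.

ΣM about A: T·sin22°·9.4 − 2700·4.7 − 3900·7.2 = 0 → T = 40770/(9.4·0.374607) = 11578.1 ≈ 11580 N.
ΣF_x = 0: A_x − T·cos22° = 0 → A_x = 11578.1 × 0.927184 = 10740 N.
ΣF_y = 0: A_y + T·sin22° − 2700 − 3900 = 0 → A_y = 6600 − 11578.1 × 0.374607 = 2263 N.

T = 11580 N, A_x = 10740 N, A_y = 2263 N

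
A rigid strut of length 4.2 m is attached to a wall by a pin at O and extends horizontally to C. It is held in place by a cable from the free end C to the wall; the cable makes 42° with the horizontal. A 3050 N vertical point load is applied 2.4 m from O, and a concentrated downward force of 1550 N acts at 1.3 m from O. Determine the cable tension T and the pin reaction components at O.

T = 3322 N, O_x = 2468 N, O_y = 2377 N

ΣM about O: T·sin42°·4.2 − 3050·2.4 − 1550·1.3 = 0 → T = 9335/(4.2·0.669131) = 3321.65 ≈ 3322 N.
ΣF_x = 0: O_x − T·cos42° = 0 → O_x = 3321.65 × 0.743145 = 2468 N.
ΣF_y = 0: O_y + T·sin42° − 3050 − 1550 = 0 → O_y = 4600 − 3321.65 × 0.669131 = 2377 N.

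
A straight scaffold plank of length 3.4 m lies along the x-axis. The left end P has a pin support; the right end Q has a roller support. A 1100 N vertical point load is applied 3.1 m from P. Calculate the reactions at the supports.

Taking moments about P: Q_y·3.4 − 1100·3.1 = 0 → Q_y = 3410/3.4 = 1002.94 ≈ 1003 N.
ΣF_y = 0: P_y + 1002.94 − 1100 = 0 → P_y = 97.06 N.
ΣF_x = 0: no horizontal applied forces, so P_x = 0.

P_x = 0, P_y = 97.06 N, Q_y = 1003 N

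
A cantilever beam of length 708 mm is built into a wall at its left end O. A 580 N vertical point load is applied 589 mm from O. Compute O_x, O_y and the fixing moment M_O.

ΣF_x = 0: O_x = 0.
ΣF_y = 0: O_y − 580 = 0 → O_y = 580.0 N.
ΣM about O: M_O − 580·589 = 0 → M_O = 341600 N·mm.

O_x = 0, O_y = 580.0 N, M_O = 341600 N·mm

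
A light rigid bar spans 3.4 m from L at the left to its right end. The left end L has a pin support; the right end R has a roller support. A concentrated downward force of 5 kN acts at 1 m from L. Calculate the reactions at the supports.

ΣM about L: R_y·3.4 − 5·1 = 0 → R_y = 5/3.4 = 1.47059 ≈ 1.471 kN.
ΣF_y = 0: L_y + 1.47059 − 5 = 0 → L_y = 3.529 kN.
ΣF_x = 0: no horizontal applied forces, so L_x = 0.

L_x = 0, L_y = 3.529 kN, R_y = 1.471 kN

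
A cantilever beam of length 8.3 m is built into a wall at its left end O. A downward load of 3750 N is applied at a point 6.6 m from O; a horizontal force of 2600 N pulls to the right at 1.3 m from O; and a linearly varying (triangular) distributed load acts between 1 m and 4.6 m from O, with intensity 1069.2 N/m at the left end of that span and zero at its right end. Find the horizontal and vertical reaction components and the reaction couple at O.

Resultant of the triangular load: ½ × 1069.2 × 3.6 = 1924.56 N, acting at 2.2 m from O (one-third of the span from the peak).
ΣF_x = 0: O_x + 2600 = 0 → O_x = -2600 N.
ΣF_y = 0: O_y − 3750 − ½·1069.2·3.6 = 0 → O_y = 5675 N.
ΣM about O: M_O − 3750·6.6 − (½·1069.2·3.6)·2.2 = 0 → M_O = 28980 N·m.

O_x = -2600 N, O_y = 5675 N, M_O = 28980 N·m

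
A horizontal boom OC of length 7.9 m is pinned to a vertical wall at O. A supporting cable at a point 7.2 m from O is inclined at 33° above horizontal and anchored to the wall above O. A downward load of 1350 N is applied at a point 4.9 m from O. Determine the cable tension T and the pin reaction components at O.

T = 1687 N, O_x = 1415 N, O_y = 431.2 N

ΣM about O: T·sin33°·7.2 − 1350·4.9 = 0 → T = 6615/(7.2·0.544639) = 1686.9 ≈ 1687 N.
ΣF_x = 0: O_x − T·cos33° = 0 → O_x = 1686.9 × 0.838671 = 1415 N.
ΣF_y = 0: O_y + T·sin33° − 1350 = 0 → O_y = 1350 − 1686.9 × 0.544639 = 431.2 N.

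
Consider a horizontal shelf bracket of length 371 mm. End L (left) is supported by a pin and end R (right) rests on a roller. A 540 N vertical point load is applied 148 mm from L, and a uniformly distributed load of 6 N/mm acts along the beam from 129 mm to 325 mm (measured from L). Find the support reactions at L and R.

L_x = 0, L_y = 781.0 N, R_y = 935.0 N

Resultant of the distributed load: 6 × 196 = 1176 N at 227 mm from L.
ΣM about L: R_y·371 − 540·148 − (6·196)·227 = 0 → R_y = 346872/371 = 934.965 ≈ 935.0 N.
ΣF_y = 0: L_y + 934.965 − 540 − 6·196 = 0 → L_y = 781.0 N.
ΣF_x = 0: no horizontal applied forces, so L_x = 0.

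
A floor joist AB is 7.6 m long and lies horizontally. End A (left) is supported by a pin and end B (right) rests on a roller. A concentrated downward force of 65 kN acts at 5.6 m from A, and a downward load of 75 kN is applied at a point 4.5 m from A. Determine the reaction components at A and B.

A_x = 0, A_y = 47.70 kN, B_y = 92.30 kN

Taking moments about A: B_y·7.6 − 65·5.6 − 75·4.5 = 0 → B_y = 701.5/7.6 = 92.3026 ≈ 92.30 kN.
ΣF_y = 0: A_y + 92.3026 − 65 − 75 = 0 → A_y = 47.70 kN.
ΣF_x = 0: no horizontal applied forces, so A_x = 0.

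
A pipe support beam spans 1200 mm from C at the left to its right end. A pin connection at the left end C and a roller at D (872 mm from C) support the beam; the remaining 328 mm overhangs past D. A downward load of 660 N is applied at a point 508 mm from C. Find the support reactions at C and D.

Taking moments about C: D_y·872 − 660·508 = 0 → D_y = 335280/872 = 384.495 ≈ 384.5 N.
ΣF_y = 0: C_y + 384.495 − 660 = 0 → C_y = 275.5 N.
ΣF_x = 0: no horizontal applied forces, so C_x = 0.

C_x = 0, C_y = 275.5 N, D_y = 384.5 N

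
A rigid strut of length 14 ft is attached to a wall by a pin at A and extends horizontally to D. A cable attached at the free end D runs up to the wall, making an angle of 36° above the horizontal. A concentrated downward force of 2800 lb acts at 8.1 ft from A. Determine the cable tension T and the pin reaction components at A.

ΣM about A: T·sin36°·14 − 2800·8.1 = 0 → T = 22680/(14·0.587785) = 2756.11 ≈ 2756 lb.
ΣF_x = 0: A_x − T·cos36° = 0 → A_x = 2756.11 × 0.809017 = 2230 lb.
ΣF_y = 0: A_y + T·sin36° − 2800 = 0 → A_y = 2800 − 2756.11 × 0.587785 = 1180 lb.

T = 2756 lb, A_x = 2230 lb, A_y = 1180 lb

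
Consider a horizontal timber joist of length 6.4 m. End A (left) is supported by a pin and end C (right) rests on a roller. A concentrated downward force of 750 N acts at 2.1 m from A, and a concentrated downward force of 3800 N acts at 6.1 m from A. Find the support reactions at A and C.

A_x = 0, A_y = 682.0 N, C_y = 3868 N

Taking moments about A: C_y·6.4 − 750·2.1 − 3800·6.1 = 0 → C_y = 24755/6.4 = 3867.97 ≈ 3868 N.
ΣF_y = 0: A_y + 3867.97 − 750 − 3800 = 0 → A_y = 682.0 N.
ΣF_x = 0: no horizontal applied forces, so A_x = 0.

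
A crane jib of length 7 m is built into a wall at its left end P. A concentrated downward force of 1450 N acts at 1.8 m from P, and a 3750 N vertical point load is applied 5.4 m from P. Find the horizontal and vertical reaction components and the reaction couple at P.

P_x = 0, P_y = 5200 N, M_P = 22860 N·m

ΣF_x = 0: P_x = 0.
ΣF_y = 0: P_y − 1450 − 3750 = 0 → P_y = 5200 N.
ΣM about P: M_P − 1450·1.8 − 3750·5.4 = 0 → M_P = 22860 N·m.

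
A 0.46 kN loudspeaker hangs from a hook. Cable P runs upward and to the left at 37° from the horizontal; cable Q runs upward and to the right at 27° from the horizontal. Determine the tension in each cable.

T_P = 0.4560 kN, T_Q = 0.4087 kN

ΣF_x = 0: −T_P·cos37° + T_Q·cos27° = 0 → T_Q = 0.89633·T_P.
ΣF_y = 0: T_P·sin37° + T_Q·sin27° = 0.46.
Substitute: T_P·(0.601815 + 0.89633·0.45399) = 0.46 → T_P = 0.456014 ≈ 0.4560 kN.
Then T_Q = 0.89633 × 0.456014 = 0.4087 kN.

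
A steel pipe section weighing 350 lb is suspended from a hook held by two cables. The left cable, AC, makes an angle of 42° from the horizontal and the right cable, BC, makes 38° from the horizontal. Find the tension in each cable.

T_AC = 280.1 lb, T_BC = 264.1 lb

ΣF_x = 0: −T_AC·cos42° + T_BC·cos38° = 0 → T_BC = 0.943064·T_AC.
ΣF_y = 0: T_AC·sin42° + T_BC·sin38° = 350.
Substitute: T_AC·(0.669131 + 0.943064·0.615661) = 350 → T_AC = 280.059 ≈ 280.1 lb.
Then T_BC = 0.943064 × 280.059 = 264.1 lb.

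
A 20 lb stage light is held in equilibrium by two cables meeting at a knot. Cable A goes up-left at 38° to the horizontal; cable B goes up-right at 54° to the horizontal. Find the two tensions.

T_A = 11.76 lb, T_B = 15.77 lb

ΣF_x = 0: −T_A·cos38° + T_B·cos54° = 0 → T_B = 1.34064·T_A.
ΣF_y = 0: T_A·sin38° + T_B·sin54° = 20.
Substitute: T_A·(0.615661 + 1.34064·0.809017) = 20 → T_A = 11.7629 ≈ 11.76 lb.
Then T_B = 1.34064 × 11.7629 = 15.77 lb.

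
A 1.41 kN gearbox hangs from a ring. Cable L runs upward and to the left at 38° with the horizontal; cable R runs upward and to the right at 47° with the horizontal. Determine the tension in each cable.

T_L = 0.9653 kN, T_R = 1.115 kN

ΣF_x = 0: −T_L·cos38° + T_R·cos47° = 0 → T_R = 1.15544·T_L.
ΣF_y = 0: T_L·sin38° + T_R·sin47° = 1.41.
Substitute: T_L·(0.615661 + 1.15544·0.731354) = 1.41 → T_L = 0.965293 ≈ 0.9653 kN.
Then T_R = 1.15544 × 0.965293 = 1.115 kN.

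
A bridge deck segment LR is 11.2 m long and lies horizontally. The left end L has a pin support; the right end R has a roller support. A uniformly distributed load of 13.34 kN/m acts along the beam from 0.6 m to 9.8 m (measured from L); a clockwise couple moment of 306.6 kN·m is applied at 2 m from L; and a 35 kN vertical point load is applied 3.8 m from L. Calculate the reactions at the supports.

L_x = 0, L_y = 61.50 kN, R_y = 96.23 kN

Resultant of the distributed load: 13.34 × 9.2 = 122.728 kN at 5.2 m from L.
ΣM about L: R_y·11.2 − (13.34·9.2)·5.2 − 306.6 − 35·3.8 = 0 → R_y = 1077.7856/11.2 = 96.2309 ≈ 96.23 kN.
ΣF_y = 0: L_y + 96.2309 − 13.34·9.2 − 35 = 0 → L_y = 61.50 kN.
ΣF_x = 0: no horizontal applied forces, so L_x = 0.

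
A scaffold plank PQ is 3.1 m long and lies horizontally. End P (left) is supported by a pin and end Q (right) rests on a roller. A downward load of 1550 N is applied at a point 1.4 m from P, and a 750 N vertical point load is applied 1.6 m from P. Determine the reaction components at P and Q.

ΣM about P: Q_y·3.1 − 1550·1.4 − 750·1.6 = 0 → Q_y = 3370/3.1 = 1087.1 ≈ 1087 N.
ΣF_y = 0: P_y + 1087.1 − 1550 − 750 = 0 → P_y = 1213 N.
ΣF_x = 0: no horizontal applied forces, so P_x = 0.

P_x = 0, P_y = 1213 N, Q_y = 1087 N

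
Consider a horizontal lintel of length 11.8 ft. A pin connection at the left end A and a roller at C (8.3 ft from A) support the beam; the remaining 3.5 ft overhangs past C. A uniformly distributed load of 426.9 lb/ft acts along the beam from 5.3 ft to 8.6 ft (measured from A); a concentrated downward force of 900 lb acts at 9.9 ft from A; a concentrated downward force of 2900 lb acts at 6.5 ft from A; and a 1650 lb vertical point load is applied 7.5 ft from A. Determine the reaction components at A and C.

A_x = 0, A_y = 843.6 lb, C_y = 6015 lb

Resultant of the distributed load: 426.9 × 3.3 = 1408.77 lb at 6.95 ft from A.
Taking moments about A: C_y·8.3 − (426.9·3.3)·6.95 − 900·9.9 − 2900·6.5 − 1650·7.5 = 0 → C_y = 49925.9515/8.3 = 6015.17 ≈ 6015 lb.
ΣF_y = 0: A_y + 6015.17 − 426.9·3.3 − 900 − 2900 − 1650 = 0 → A_y = 843.6 lb.
ΣF_x = 0: no horizontal applied forces, so A_x = 0.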